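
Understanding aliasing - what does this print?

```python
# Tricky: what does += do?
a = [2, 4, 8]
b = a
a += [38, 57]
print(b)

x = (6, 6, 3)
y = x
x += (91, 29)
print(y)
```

Key concept: += behavior differs for mutable vs immutable.
Step by step:
`a = [2, 4, 8]` → a = [2, 4, 8]
`b = a` → b = [2, 4, 8] (same object as a)
`a += [38, 57]` → a = [2, 4, 8, 38, 57] (same object as b); b = [2, 4, 8, 38, 57] (same object as a)
`print(b)` → prints [2, 4, 8, 38, 57]
`x = (6, 6, 3)` → x = (6, 6, 3)
`y = x` → y = (6, 6, 3)
`x += (91, 29)` → x = (6, 6, 3, 91, 29)
`print(y)` → prints (6, 6, 3)

Answer:
[2, 4, 8, 38, 57]
(6, 6, 3)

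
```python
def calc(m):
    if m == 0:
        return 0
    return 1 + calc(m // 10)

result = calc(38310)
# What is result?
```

Count of digits of 38310: 5

Answer: 5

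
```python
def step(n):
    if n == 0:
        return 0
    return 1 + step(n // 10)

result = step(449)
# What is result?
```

Count of digits of 449: 3

Answer: 3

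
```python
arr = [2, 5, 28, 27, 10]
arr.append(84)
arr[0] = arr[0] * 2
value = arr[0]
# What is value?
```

Trace:
`arr = [2, 5, 28, 27, 10]` → arr = [2, 5, 28, 27, 10]
`arr.append(84)` → arr = [2, 5, 28, 27, 10, 84]
`arr[0] = arr[0] * 2` → arr = [4, 5, 28, 27, 10, 84]
`value = arr[0]` → value = 4
So value = 4

Answer: 4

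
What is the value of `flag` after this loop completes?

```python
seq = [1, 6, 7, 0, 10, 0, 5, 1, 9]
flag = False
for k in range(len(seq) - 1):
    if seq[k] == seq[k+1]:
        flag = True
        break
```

Check consecutive duplicates in [1, 6, 7, 0, 10, 0, 5, 1, 9]
`flag` takes the values: False

Answer: False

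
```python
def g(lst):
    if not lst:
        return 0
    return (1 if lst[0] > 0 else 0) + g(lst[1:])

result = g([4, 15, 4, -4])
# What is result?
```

Count of positive elements in [4, 15, 4, -4] = 3

Answer: 3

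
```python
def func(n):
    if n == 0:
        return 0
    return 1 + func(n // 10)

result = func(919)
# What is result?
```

Count of digits of 919: 3

Answer: 3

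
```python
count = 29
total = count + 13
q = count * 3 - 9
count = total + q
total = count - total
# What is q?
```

Trace:
`count = 29` → count = 29
`total = count + 13` → total = 42
`q = count * 3 - 9` → q = 78
`count = total + q` → count = 120
`total = count - total` → total = 78
So q = 78

Answer: 78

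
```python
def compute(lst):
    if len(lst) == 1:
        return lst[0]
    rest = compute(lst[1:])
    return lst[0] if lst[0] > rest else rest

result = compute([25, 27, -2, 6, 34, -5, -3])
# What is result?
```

Recursive max over [25, 27, -2, 6, 34, -5, -3] = 34

Answer: 34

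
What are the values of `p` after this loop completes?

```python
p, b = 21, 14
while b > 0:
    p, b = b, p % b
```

GCD of 21 and 14
`p` takes the values: 21 → 14 → 7

Answer: 7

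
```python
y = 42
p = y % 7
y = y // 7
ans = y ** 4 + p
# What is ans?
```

Trace:
`y = 42` → y = 42
`p = y % 7` → p = 0
`y = y // 7` → y = 6
`ans = y ** 4 + p` → ans = 1296
So ans = 1296

Answer: 1296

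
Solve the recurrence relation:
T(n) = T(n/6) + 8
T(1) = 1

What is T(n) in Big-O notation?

Each step divides n by 6 and adds 8. After log_6(n) steps we reach T(1)=1. So T(n) = 8·log_6(n) + 1 = O(log n).

Answer: O(log n)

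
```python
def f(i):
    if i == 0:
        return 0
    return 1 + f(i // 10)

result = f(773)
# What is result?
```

Count of digits of 773: 3

Answer: 3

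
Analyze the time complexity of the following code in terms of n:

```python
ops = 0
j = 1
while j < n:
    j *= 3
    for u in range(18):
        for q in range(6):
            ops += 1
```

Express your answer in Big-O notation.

Each loop level contributes: log n × 1 × 1. Multiplying the contributions gives O(log n).

Answer: O(log n)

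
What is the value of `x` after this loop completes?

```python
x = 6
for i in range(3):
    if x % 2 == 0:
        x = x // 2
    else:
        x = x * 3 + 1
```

Collatz-style transformation from 6
`x` takes the values: 6 → 3 → 10 → 5

Answer: 5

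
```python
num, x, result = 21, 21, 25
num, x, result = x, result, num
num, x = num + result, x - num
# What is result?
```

Trace:
`num, x, result = 21, 21, 25` → num = 21; x = 21; result = 25
`num, x, result = x, result, num` → num = 21; x = 25; result = 21
`num, x = num + result, x - num` → num = 42; x = 4
So result = 21

Answer: 21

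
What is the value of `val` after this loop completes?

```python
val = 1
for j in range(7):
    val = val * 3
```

Multiply by 3, 7 times: 1 * 3^7 = 2187
`val` takes the values: 1 → 3 → 9 → 27 → 81 → 243 → 729 → 2187

Answer: 2187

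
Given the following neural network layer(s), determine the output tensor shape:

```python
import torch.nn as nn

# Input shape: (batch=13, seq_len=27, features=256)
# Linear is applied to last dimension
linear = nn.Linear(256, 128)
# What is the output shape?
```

Input: (13, 27, 256) -> Output: (13, 27, 128)

Answer: (13, 27, 128)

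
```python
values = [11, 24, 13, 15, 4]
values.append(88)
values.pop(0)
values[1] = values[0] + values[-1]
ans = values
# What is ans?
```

Trace:
`values = [11, 24, 13, 15, 4]` → values = [11, 24, 13, 15, 4]
`values.append(88)` → values = [11, 24, 13, 15, 4, 88]
`values.pop(0)` → values = [24, 13, 15, 4, 88]
`values[1] = values[0] + values[-1]` → values = [24, 112, 15, 4, 88]
`ans = values` → ans = [24, 112, 15, 4, 88]
So ans = [24, 112, 15, 4, 88]

Answer: [24, 112, 15, 4, 88]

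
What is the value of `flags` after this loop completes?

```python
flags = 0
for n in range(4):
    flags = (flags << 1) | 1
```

Build 4 consecutive 1-bits: 0b1111
`flags` takes the values: 0 → 1 → 3 → 7 → 15

Answer: 15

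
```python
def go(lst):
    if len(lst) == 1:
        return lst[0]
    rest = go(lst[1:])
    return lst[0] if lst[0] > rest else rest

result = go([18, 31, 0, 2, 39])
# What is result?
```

Recursive max over [18, 31, 0, 2, 39] = 39

Answer: 39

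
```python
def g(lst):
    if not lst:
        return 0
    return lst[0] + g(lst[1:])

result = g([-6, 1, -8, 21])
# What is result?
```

(-6) + 1 + (-8) + 21 + 0 = 8

Answer: 8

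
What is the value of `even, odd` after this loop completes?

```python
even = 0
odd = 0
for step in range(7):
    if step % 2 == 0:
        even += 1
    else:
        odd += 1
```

Count evens and odds in range(7)
`even, odd` takes the values: (0, 0) → (1, 0) → (1, 1) → (2, 1) → (2, 2) → (3, 2) → (3, 3) → (4, 3)

Answer: 4, 3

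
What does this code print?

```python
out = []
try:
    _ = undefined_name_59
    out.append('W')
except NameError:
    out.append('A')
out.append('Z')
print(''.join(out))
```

Execution trace: 'A' (except NameError) → 'Z' (after the try/except). Output: AZ

Answer: AZ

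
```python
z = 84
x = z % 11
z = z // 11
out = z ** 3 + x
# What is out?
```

Trace:
`z = 84` → z = 84
`x = z % 11` → x = 7
`z = z // 11` → z = 7
`out = z ** 3 + x` → out = 350
So out = 350

Answer: 350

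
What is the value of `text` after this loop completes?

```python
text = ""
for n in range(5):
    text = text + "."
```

Repeat '.' 5 times
`text` takes the values: "" → "." → ".." → "..." → "...." → "....."

Answer: "....."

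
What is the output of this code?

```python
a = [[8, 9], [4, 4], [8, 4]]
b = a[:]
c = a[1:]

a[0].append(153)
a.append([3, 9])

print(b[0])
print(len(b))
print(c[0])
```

Key concept: slice with nested mutation.
Step by step:
`a = [[8, 9], [4, 4], [8, 4]]` → a = [[8, 9], [4, 4], [8, 4]]
`b = a[:]` → b = [[8, 9], [4, 4], [8, 4]]
`c = a[1:]` → c = [[4, 4], [8, 4]]
`a[0].append(153)` → a = [[8, 9, 153], [4, 4], [8, 4]]; b = [[8, 9, 153], [4, 4], [8, 4]]
`a.append([3, 9])` → a = [[8, 9, 153], [4, 4], [8, 4], [3, 9]]
`print(b[0])` → prints [8, 9, 153]
`print(len(b))` → prints 3
`print(c[0])` → prints [4, 4]

Answer:
[8, 9, 153]
3
[4, 4]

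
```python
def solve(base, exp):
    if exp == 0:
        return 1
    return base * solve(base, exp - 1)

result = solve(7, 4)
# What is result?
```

solve(7, 4) = 7 * 7 * 7 * 7 = 2401

Answer: 2401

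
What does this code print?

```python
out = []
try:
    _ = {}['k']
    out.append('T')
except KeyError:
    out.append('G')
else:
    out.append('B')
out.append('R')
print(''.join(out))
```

Execution trace: 'G' (except KeyError) → 'R' (after the try/except). Output: GR

Answer: GR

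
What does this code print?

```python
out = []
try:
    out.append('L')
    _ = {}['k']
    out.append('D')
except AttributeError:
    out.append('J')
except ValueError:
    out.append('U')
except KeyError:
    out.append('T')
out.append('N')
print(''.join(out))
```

Execution trace: 'L' (try body) → 'T' (except KeyError) → 'N' (after the try/except). Output: LTN

Answer: LTN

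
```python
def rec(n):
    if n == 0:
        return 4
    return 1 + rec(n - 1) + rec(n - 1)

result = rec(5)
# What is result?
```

rec(n) = 1 + 2·rec(n-1), rec(0)=4. Closed form: (4+1)·2^5 - 1 = 159.

Answer: 159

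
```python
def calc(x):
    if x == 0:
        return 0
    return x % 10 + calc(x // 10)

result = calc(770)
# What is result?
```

Sum of digits of 770: 0 + 7 + 7 = 14

Answer: 14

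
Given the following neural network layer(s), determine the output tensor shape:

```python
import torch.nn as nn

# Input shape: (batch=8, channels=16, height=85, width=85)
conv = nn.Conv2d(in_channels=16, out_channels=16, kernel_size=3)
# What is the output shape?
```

Input: (8, 16, 85, 85) -> Output: (8, 16, 83, 83)

Answer: (8, 16, 83, 83)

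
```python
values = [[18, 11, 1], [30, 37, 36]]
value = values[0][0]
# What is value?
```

Trace:
`values = [[18, 11, 1], [30, 37, 36]]` → values = [[18, 11, 1], [30, 37, 36]]
`value = values[0][0]` → value = 18
So value = 18

Answer: 18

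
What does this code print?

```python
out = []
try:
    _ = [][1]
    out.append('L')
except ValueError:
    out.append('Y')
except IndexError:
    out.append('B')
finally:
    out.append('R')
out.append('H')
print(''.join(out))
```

Execution trace: 'B' (except IndexError) → 'R' (finally) → 'H' (after the try/except). Output: BRH

Answer: BRH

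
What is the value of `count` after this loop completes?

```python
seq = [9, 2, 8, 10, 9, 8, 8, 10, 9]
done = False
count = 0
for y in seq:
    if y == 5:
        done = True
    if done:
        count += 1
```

Count elements after first 5 in [9, 2, 8, 10, 9, 8, 8, 10, 9]
`count` takes the values: 0

Answer: 0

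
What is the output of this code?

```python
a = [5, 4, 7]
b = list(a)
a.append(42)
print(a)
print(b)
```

Key concept: list() constructor creates copy.
Step by step:
`a = [5, 4, 7]` → a = [5, 4, 7]
`b = list(a)` → b = [5, 4, 7]
`a.append(42)` → a = [5, 4, 7, 42]
`print(a)` → prints [5, 4, 7, 42]
`print(b)` → prints [5, 4, 7]

Answer:
[5, 4, 7, 42]
[5, 4, 7]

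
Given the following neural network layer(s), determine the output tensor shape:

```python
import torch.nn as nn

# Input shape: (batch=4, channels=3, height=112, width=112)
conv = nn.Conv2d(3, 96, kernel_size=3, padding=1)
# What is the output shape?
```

Input: (4, 3, 112, 112) -> Output: (4, 96, 112, 112)

Answer: (4, 96, 112, 112)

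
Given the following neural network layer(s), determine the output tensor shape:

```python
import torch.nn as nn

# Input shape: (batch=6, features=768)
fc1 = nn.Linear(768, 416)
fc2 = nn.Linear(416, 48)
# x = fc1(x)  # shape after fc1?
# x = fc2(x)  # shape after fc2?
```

Input: (6, 768) -> after fc1: (6, 416) -> Output: (6, 48)

Answer: (6, 48)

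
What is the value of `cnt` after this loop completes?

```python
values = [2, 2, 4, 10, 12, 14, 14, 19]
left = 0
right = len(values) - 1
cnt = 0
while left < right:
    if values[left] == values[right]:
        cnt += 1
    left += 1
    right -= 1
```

Count matching pairs from ends
`cnt` takes the values: 0

Answer: 0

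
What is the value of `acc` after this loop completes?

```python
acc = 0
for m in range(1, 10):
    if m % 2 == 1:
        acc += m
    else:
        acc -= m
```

Add odd, subtract even
`acc` takes the values: 0 → 1 → -1 → 2 → -2 → 3 → -3 → 4 → -4 → 5

Answer: 5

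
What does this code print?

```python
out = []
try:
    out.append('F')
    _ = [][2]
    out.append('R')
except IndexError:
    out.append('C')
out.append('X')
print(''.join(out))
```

Execution trace: 'F' (try body) → 'C' (except IndexError) → 'X' (after the try/except). Output: FCX

Answer: FCX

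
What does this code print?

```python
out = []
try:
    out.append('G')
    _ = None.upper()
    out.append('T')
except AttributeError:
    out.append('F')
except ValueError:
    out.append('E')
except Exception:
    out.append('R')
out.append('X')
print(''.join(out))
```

Execution trace: 'G' (try body) → 'F' (except AttributeError) → 'X' (after the try/except). Output: GFX

Answer: GFX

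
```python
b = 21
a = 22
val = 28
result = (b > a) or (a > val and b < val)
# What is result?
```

Trace:
`b = 21` → b = 21
`a = 22` → a = 22
`val = 28` → val = 28
`result = (b > a) or (a > val and b < val)` → result = False
So result = False

Answer: False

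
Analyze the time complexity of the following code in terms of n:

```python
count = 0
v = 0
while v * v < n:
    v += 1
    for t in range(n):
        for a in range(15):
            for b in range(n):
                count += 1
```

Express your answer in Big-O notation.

Each loop level contributes: √n × n × 1 × n. Multiplying the contributions gives O(n^2√n).

Answer: O(n^2√n)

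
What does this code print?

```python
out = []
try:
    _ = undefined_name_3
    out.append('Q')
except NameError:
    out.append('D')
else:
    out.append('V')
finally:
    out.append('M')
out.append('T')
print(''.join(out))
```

Execution trace: 'D' (except NameError) → 'M' (finally) → 'T' (after the try/except). Output: DMT

Answer: DMT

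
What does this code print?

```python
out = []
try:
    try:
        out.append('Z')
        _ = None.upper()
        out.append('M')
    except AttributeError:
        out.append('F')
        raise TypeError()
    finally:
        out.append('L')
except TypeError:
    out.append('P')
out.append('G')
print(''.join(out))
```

Execution trace: 'Z' (inner try body) → 'F' (inner except AttributeError) → 'L' (inner finally) → 'P' (outer except TypeError) → 'G' (after the try/except). Output: ZFLPG

Answer: ZFLPG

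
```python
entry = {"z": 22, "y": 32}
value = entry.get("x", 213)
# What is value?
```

Trace:
`entry = {"z": 22, "y": 32}` → entry = {'z': 22, 'y': 32}
`value = entry.get("x", 213)` → value = 213
So value = 213

Answer: 213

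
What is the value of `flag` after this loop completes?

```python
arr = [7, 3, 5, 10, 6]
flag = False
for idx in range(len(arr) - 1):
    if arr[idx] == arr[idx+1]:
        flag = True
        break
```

Check consecutive duplicates in [7, 3, 5, 10, 6]
`flag` takes the values: False

Answer: False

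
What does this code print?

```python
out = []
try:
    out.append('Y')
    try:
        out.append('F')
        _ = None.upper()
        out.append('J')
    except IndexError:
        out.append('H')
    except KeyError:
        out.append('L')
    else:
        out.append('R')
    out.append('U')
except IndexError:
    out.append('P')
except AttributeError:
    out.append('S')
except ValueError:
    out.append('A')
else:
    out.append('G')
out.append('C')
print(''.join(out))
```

Execution trace: 'Y' (try body) → 'F' (inner try body) → 'S' (except AttributeError) → 'C' (after the try/except). Output: YFSC

Answer: YFSC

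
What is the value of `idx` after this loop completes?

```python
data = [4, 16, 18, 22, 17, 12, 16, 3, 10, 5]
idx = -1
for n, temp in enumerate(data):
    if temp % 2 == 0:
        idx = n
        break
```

First even number index in [4, 16, 18, 22, 17, 12, 16, 3, 10, 5]
`idx` takes the values: -1 → 0

Answer: 0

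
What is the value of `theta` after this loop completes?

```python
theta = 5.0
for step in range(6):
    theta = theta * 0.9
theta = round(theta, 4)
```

Exponential decay: 5.0 * 0.9^6
`theta` takes the values: 5.0 → 4.5 → 4.05 → 3.645 → 3.2805 → 2.95245 → 2.657205 → 2.6572

Answer: 2.6572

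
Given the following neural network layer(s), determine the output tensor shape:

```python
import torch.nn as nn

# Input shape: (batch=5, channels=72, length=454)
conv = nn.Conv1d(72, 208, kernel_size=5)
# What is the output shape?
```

Input: (5, 72, 454) -> Output: (5, 208, 450)

Answer: (5, 208, 450)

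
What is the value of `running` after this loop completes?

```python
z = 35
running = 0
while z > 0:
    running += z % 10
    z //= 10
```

Sum digits of 35
`running` takes the values: 0 → 5 → 8

Answer: 8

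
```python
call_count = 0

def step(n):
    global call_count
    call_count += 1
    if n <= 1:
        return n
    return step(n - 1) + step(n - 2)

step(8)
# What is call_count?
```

Calls(n) = 1 + Calls(n-1) + Calls(n-2); Calls(0)=Calls(1)=1. For n=8 this gives 67.

Answer: 67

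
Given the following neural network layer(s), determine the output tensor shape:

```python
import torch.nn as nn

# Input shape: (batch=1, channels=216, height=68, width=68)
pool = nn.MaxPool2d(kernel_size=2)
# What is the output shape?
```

Input: (1, 216, 68, 68) -> Output: (1, 216, 34, 34)

Answer: (1, 216, 34, 34)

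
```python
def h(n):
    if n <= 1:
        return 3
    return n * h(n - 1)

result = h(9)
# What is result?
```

h(9) = 9 * 8 * 7 * 6 * 5 * 4 * 3 * 2 * 3 = 1088640

Answer: 1088640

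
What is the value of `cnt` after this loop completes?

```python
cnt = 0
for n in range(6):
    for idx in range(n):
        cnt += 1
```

Triangle number: 0+1+2+...+5
`cnt` takes the values: 0 → 1 → 2 → 3 → 4 → 5 → 6 → 7 → 8 → 9 → 10 → 11 → 12 → 13 → 14 → 15

Answer: 15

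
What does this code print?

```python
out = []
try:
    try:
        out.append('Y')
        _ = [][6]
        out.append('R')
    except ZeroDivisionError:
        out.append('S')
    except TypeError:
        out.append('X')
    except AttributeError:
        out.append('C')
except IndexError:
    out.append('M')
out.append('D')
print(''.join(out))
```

Execution trace: 'Y' (try body) → 'M' (outer except IndexError) → 'D' (after the try/except). Output: YMD

Answer: YMD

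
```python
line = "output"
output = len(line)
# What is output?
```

Trace:
`line = "output"` → line = 'output'
`output = len(line)` → output = 6
So output = 6

Answer: 6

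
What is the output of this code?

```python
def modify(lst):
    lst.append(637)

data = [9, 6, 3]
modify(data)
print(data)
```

Key concept: function modifies passed list.
Step by step:
`data = [9, 6, 3]` → data = [9, 6, 3]
`modify(data)` → data = [9, 6, 3, 637]
`print(data)` → prints [9, 6, 3, 637]

Answer: [9, 6, 3, 637]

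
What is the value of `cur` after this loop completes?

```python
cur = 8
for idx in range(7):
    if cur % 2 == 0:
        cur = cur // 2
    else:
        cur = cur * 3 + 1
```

Collatz-style transformation from 8
`cur` takes the values: 8 → 4 → 2 → 1 → 4 → 2 → 1 → 4

Answer: 4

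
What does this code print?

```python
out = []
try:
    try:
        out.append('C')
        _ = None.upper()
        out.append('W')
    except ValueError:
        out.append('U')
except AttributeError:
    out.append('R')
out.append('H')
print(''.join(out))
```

Execution trace: 'C' (try body) → 'R' (outer except AttributeError) → 'H' (after the try/except). Output: CRH

Answer: CRH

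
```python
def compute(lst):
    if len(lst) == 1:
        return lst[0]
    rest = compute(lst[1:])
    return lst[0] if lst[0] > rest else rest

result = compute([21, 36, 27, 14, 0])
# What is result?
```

Recursive max over [21, 36, 27, 14, 0] = 36

Answer: 36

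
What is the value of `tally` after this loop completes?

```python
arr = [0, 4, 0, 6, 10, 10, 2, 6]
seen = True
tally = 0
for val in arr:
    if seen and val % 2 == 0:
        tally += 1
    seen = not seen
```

Count even values at even positions
`tally` takes the values: 0 → 1 → 2 → 3 → 4

Answer: 4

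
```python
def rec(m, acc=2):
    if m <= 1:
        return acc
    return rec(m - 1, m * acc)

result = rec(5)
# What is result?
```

Accumulator trace (n, acc): (5, 2) -> (4, 10) -> (3, 40) -> (2, 120) -> (1, 240) -> return 240

Answer: 240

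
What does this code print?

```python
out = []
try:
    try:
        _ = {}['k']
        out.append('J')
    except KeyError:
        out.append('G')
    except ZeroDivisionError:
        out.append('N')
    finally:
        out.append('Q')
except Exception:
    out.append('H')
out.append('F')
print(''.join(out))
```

Execution trace: 'G' (inner except KeyError) → 'Q' (inner finally) → 'F' (after the try/except). Output: GQF

Answer: GQF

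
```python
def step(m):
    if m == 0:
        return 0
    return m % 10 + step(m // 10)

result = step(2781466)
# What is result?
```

Sum of digits of 2781466: 6 + 6 + 4 + 1 + 8 + 7 + 2 = 34

Answer: 34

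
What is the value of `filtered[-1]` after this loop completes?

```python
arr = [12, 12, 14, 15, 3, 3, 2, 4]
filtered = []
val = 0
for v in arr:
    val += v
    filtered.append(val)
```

Cumulative sum ends at 65
`filtered` takes the values: [] → [12] → [12, 24] → [12, 24, 38] → [12, 24, 38, 53] → [12, 24, 38, 53, 56] → [12, 24, 38, 53, 56, 59] → [12, 24, 38, 53, 56, 59, 61] → [12, 24, 38, 53, 56, 59, 61, 65]
So `filtered[-1]` = 65

Answer: 65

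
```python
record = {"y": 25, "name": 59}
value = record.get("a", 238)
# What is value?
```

Trace:
`record = {"y": 25, "name": 59}` → record = {'y': 25, 'name': 59}
`value = record.get("a", 238)` → value = 238
So value = 238

Answer: 238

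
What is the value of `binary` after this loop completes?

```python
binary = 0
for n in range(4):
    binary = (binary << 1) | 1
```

Build 4 consecutive 1-bits: 0b1111
`binary` takes the values: 0 → 1 → 3 → 7 → 15

Answer: 15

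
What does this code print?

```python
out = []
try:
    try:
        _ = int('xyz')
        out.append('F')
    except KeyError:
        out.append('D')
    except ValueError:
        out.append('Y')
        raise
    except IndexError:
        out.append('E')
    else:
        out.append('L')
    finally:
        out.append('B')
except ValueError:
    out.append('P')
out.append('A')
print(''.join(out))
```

Execution trace: 'Y' (inner except ValueError) → 'B' (inner finally) → 'P' (outer except ValueError) → 'A' (after the try/except). Output: YBPA

Answer: YBPA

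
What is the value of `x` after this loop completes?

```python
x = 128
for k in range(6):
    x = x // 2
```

Halve 6 times: 128 // 2^6 = 2
`x` takes the values: 128 → 64 → 32 → 16 → 8 → 4 → 2

Answer: 2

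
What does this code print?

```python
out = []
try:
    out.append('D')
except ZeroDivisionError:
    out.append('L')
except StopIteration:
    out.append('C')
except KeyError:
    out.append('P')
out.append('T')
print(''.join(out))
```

Execution trace: 'D' (try body, no exception) → 'T' (after the try/except). Output: DT

Answer: DT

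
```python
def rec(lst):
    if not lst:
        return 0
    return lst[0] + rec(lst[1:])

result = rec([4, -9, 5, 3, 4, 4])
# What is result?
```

4 + (-9) + 5 + 3 + 4 + 4 + 0 = 11

Answer: 11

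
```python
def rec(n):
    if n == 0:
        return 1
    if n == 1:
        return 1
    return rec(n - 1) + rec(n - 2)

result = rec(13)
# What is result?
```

Build up from base cases: rec(0)=1, rec(1)=1, rec(2)=2, rec(3)=3, rec(4)=5, rec(5)=8, rec(6)=13, ..., rec(13)=377

Answer: 377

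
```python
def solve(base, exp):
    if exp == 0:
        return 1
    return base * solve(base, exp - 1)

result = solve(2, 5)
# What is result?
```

solve(2, 5) = 2 * 2 * 2 * 2 * 2 = 32

Answer: 32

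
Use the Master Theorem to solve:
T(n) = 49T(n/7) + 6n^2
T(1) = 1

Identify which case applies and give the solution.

a=49, b=7, f(n)=6n^2. log_7(49) = 2. Since c=2 = 2, Case 2 applies: T(n) = Θ(n^log_b(a) · log n) = O(n^2 log n).

Answer: O(n^2 log n) - Case 2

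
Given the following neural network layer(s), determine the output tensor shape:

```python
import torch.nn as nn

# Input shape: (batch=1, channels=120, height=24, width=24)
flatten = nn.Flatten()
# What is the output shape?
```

Input: (1, 120, 24, 24) -> Output: (1, 69120)

Answer: (1, 69120)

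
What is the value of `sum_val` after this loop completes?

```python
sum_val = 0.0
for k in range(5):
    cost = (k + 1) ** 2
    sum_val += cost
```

Sum of squared losses 1² + 2² + ... + 5²
`sum_val` takes the values: 0.0 → 1.0 → 5.0 → 14.0 → 30.0 → 55.0

Answer: 55.0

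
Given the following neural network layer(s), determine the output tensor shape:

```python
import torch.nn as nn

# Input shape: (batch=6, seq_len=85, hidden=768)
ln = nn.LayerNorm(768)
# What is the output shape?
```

Input: (6, 85, 768) -> Output: (6, 85, 768)

Answer: (6, 85, 768)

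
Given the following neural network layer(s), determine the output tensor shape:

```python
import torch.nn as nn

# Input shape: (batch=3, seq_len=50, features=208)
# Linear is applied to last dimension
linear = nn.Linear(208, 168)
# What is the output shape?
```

Input: (3, 50, 208) -> Output: (3, 50, 168)

Answer: (3, 50, 168)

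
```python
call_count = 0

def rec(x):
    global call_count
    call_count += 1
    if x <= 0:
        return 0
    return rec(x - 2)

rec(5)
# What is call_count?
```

Linear recursion stepping by 2: 4 calls from x=5 down to ≤0.

Answer: 4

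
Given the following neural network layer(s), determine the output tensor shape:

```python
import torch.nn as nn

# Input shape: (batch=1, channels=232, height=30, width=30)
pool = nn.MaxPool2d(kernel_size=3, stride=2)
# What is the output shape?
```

Input: (1, 232, 30, 30) -> Output: (1, 232, 14, 14)

Answer: (1, 232, 14, 14)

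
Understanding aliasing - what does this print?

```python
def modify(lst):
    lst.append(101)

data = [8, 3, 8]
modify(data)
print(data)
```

Key concept: function modifies passed list.
Step by step:
`data = [8, 3, 8]` → data = [8, 3, 8]
`modify(data)` → data = [8, 3, 8, 101]
`print(data)` → prints [8, 3, 8, 101]

Answer: [8, 3, 8, 101]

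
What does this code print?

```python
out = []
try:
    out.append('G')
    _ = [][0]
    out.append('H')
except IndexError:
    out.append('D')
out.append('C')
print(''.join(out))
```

Execution trace: 'G' (try body) → 'D' (except IndexError) → 'C' (after the try/except). Output: GDC

Answer: GDC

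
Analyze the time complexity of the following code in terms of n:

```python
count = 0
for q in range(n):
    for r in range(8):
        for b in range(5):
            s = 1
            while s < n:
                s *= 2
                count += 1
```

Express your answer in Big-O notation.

Each loop level contributes: n × 1 × 1 × log n. Multiplying the contributions gives O(n log n).

Answer: O(n log n)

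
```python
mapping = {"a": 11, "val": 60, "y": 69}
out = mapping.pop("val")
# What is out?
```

Trace:
`mapping = {"a": 11, "val": 60, "y": 69}` → mapping = {'a': 11, 'val': 60, 'y': 69}
`out = mapping.pop("val")` → mapping = {'a': 11, 'y': 69}; out = 60
So out = 60

Answer: 60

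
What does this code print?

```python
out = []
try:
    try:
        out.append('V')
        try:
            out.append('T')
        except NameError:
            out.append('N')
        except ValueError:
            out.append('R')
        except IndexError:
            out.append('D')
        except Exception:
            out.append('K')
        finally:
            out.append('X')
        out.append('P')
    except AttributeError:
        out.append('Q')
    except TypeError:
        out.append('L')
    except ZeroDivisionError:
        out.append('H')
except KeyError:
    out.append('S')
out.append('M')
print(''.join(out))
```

Execution trace: 'V' (try body) → 'T' (inner try body, no exception) → 'X' (inner finally) → 'P' (try body, no exception) → 'M' (after the try/except). Output: VTXPM

Answer: VTXPM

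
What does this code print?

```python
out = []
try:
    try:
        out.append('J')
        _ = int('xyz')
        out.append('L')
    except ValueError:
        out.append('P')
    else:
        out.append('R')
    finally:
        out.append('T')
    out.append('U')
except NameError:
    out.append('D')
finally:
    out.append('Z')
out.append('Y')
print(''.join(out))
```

Execution trace: 'J' (inner try body) → 'P' (inner except ValueError) → 'T' (inner finally) → 'U' (try body, no exception) → 'Z' (finally) → 'Y' (after the try/except). Output: JPTUZY

Answer: JPTUZY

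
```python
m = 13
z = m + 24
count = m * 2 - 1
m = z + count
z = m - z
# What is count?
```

Trace:
`m = 13` → m = 13
`z = m + 24` → z = 37
`count = m * 2 - 1` → count = 25
`m = z + count` → m = 62
`z = m - z` → z = 25
So count = 25

Answer: 25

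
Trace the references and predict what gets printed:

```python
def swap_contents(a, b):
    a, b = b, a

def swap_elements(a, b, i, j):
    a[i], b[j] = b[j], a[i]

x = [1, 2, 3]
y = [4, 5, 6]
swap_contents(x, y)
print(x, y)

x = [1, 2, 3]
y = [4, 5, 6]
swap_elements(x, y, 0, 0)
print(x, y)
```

Key concept: parameter rebinding vs mutation.
Step by step:
`x = [1, 2, 3]` → x = [1, 2, 3]
`y = [4, 5, 6]` → y = [4, 5, 6]
`swap_contents(x, y)` → no visible change to tracked variables
`print(x, y)` → prints [1, 2, 3] [4, 5, 6]
`x = [1, 2, 3]` → x = [1, 2, 3]
`y = [4, 5, 6]` → y = [4, 5, 6]
`swap_elements(x, y, 0, 0)` → x = [4, 2, 3]; y = [1, 5, 6]
`print(x, y)` → prints [4, 2, 3] [1, 5, 6]

Answer:
[1, 2, 3] [4, 5, 6]
[4, 2, 3] [1, 5, 6]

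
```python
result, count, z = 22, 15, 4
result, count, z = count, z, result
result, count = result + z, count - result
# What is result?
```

Trace:
`result, count, z = 22, 15, 4` → result = 22; count = 15; z = 4
`result, count, z = count, z, result` → result = 15; count = 4; z = 22
`result, count = result + z, count - result` → result = 37; count = -11
So result = 37

Answer: 37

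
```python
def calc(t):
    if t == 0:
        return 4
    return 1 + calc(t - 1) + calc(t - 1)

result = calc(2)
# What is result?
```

calc(t) = 1 + 2·calc(t-1), calc(0)=4. Closed form: (4+1)·2^2 - 1 = 19.

Answer: 19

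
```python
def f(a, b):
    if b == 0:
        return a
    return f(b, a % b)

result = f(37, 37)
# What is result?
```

f(37, 37) -> f(37, 0) -> 37

Answer: 37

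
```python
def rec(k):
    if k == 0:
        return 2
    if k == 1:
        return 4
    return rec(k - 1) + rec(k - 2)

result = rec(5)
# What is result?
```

Build up from base cases: rec(0)=2, rec(1)=4, rec(2)=6, rec(3)=10, rec(4)=16, rec(5)=26

Answer: 26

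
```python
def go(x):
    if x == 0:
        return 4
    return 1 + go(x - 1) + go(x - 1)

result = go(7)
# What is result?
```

go(x) = 1 + 2·go(x-1), go(0)=4. Closed form: (4+1)·2^7 - 1 = 639.

Answer: 639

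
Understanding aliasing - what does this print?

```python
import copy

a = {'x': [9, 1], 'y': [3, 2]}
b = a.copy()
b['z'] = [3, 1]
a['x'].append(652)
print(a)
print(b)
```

Key concept: shallow copy of dict with mutable values.
Step by step:
`a = {'x': [9, 1], 'y': [3, 2]}` → a = {'x': [9, 1], 'y': [3, 2]}
`b = a.copy()` → b = {'x': [9, 1], 'y': [3, 2]}
`b['z'] = [3, 1]` → b = {'x': [9, 1], 'y': [3, 2], 'z': [3, 1]}
`a['x'].append(652)` → a = {'x': [9, 1, 652], 'y': [3, 2]}; b = {'x': [9, 1, 652], 'y': [3, 2], 'z': [3, 1]}
`print(a)` → prints {'x': [9, 1, 652], 'y': [3, 2]}
`print(b)` → prints {'x': [9, 1, 652], 'y': [3, 2], 'z': [3, 1]}

Answer:
{'x': [9, 1, 652], 'y': [3, 2]}
{'x': [9, 1, 652], 'y': [3, 2], 'z': [3, 1]}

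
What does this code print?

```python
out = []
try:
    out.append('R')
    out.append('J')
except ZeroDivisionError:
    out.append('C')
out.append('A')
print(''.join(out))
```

Execution trace: 'R' (try body) → 'J' (try body, no exception) → 'A' (after the try/except). Output: RJA

Answer: RJA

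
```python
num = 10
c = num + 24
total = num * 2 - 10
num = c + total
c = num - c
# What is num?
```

Trace:
`num = 10` → num = 10
`c = num + 24` → c = 34
`total = num * 2 - 10` → total = 10
`num = c + total` → num = 44
`c = num - c` → c = 10
So num = 44

Answer: 44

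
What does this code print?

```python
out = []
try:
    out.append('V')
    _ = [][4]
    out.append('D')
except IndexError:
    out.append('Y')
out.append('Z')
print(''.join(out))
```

Execution trace: 'V' (try body) → 'Y' (except IndexError) → 'Z' (after the try/except). Output: VYZ

Answer: VYZ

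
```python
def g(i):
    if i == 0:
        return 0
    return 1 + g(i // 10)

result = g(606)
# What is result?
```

Count of digits of 606: 3

Answer: 3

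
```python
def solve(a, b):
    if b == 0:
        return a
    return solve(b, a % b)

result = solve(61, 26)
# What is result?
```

solve(61, 26) -> solve(26, 9) -> solve(9, 8) -> solve(8, 1) -> solve(1, 0) -> 1

Answer: 1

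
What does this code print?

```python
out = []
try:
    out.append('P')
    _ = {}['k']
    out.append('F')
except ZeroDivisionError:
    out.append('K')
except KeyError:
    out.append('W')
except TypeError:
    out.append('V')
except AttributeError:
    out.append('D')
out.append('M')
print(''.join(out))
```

Execution trace: 'P' (try body) → 'W' (except KeyError) → 'M' (after the try/except). Output: PWM

Answer: PWM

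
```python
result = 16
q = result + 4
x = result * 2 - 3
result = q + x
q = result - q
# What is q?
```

Trace:
`result = 16` → result = 16
`q = result + 4` → q = 20
`x = result * 2 - 3` → x = 29
`result = q + x` → result = 49
`q = result - q` → q = 29
So q = 29

Answer: 29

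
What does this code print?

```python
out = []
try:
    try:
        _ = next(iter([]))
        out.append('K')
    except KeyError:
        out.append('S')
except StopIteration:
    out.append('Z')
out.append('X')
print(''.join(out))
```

Execution trace: 'Z' (outer except StopIteration) → 'X' (after the try/except). Output: ZX

Answer: ZX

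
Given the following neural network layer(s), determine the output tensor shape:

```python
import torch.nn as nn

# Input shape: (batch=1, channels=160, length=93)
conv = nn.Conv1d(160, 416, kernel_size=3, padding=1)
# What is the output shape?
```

Input: (1, 160, 93) -> Output: (1, 416, 93)

Answer: (1, 416, 93)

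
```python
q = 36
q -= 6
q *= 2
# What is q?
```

Trace:
`q = 36` → q = 36
`q -= 6` → q = 30
`q *= 2` → q = 60
So q = 60

Answer: 60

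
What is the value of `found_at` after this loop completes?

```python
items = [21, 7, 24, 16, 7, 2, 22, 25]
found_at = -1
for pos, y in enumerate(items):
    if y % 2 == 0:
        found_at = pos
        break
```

First even number index in [21, 7, 24, 16, 7, 2, 22, 25]
`found_at` takes the values: -1 → 2

Answer: 2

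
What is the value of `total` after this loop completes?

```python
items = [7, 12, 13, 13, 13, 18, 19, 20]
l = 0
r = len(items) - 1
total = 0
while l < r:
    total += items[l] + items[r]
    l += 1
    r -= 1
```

Sum of pairs from ends
`total` takes the values: 0 → 27 → 58 → 89 → 115

Answer: 115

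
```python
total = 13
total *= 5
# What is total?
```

Trace:
`total = 13` → total = 13
`total *= 5` → total = 65
So total = 65

Answer: 65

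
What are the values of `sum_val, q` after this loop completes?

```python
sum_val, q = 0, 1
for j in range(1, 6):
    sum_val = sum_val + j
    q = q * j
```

Sum and factorial of 1 to 5
`sum_val, q` takes the values: (0, 1) → (1, 1) → (3, 1) → (3, 2) → (6, 2) → (6, 6) → (10, 6) → (10, 24) → (15, 24) → (15, 120)

Answer: 15, 120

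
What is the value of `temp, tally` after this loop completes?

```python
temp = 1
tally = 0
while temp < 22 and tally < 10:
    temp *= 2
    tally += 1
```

Double until >= 22 or 10 iterations
`temp, tally` takes the values: (1, 0) → (2, 0) → (2, 1) → (4, 1) → (4, 2) → (8, 2) → (8, 3) → (16, 3) → (16, 4) → (32, 4) → (32, 5)

Answer: 32, 5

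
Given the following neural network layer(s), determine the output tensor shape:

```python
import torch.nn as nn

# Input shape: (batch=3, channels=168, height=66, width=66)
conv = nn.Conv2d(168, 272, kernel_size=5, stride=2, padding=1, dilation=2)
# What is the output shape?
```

Input: (3, 168, 66, 66) -> Output: (3, 272, 30, 30)

Answer: (3, 272, 30, 30)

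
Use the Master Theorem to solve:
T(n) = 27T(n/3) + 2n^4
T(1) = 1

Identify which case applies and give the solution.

a=27, b=3, f(n)=2n^4. log_3(27) = 3. Since c=4 > 3 and the regularity condition holds (27(n/3)^4 = (27/3^4)n^4 with 27/3^4 < 1), Case 3 applies: T(n) = Θ(f(n)) = O(n^4).

Answer: O(n^4) - Case 3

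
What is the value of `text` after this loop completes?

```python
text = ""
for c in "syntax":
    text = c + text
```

Reverse 'syntax'
`text` takes the values: "" → "s" → "ys" → "nys" → "tnys" → "atnys" → "xatnys"

Answer: "xatnys"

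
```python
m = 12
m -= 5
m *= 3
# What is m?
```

Trace:
`m = 12` → m = 12
`m -= 5` → m = 7
`m *= 3` → m = 21
So m = 21

Answer: 21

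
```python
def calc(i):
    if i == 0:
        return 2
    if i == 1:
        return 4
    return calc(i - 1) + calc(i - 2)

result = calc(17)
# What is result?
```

Build up from base cases: calc(0)=2, calc(1)=4, calc(2)=6, calc(3)=10, calc(4)=16, calc(5)=26, calc(6)=42, ..., calc(17)=8362

Answer: 8362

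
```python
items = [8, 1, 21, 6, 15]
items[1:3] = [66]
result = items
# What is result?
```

Trace:
`items = [8, 1, 21, 6, 15]` → items = [8, 1, 21, 6, 15]
`items[1:3] = [66]` → items = [8, 66, 6, 15]
`result = items` → result = [8, 66, 6, 15]
So result = [8, 66, 6, 15]

Answer: [8, 66, 6, 15]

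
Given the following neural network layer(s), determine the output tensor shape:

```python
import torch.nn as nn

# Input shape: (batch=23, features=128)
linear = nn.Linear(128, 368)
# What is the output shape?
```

Input: (23, 128) -> Output: (23, 368)

Answer: (23, 368)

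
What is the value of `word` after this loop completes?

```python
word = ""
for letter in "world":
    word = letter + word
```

Reverse 'world'
`word` takes the values: "" → "w" → "ow" → "row" → "lrow" → "dlrow"

Answer: "dlrow"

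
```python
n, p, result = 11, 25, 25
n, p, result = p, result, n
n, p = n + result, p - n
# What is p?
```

Trace:
`n, p, result = 11, 25, 25` → n = 11; p = 25; result = 25
`n, p, result = p, result, n` → n = 25; p = 25; result = 11
`n, p = n + result, p - n` → n = 36; p = 0
So p = 0

Answer: 0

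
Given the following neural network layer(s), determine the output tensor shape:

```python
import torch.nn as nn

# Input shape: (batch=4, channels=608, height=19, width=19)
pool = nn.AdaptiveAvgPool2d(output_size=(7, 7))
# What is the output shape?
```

Input: (4, 608, 19, 19) -> Output: (4, 608, 7, 7)

Answer: (4, 608, 7, 7)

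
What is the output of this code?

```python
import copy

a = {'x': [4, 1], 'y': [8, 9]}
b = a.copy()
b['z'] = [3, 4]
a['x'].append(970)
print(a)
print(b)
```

Key concept: shallow copy of dict with mutable values.
Step by step:
`a = {'x': [4, 1], 'y': [8, 9]}` → a = {'x': [4, 1], 'y': [8, 9]}
`b = a.copy()` → b = {'x': [4, 1], 'y': [8, 9]}
`b['z'] = [3, 4]` → b = {'x': [4, 1], 'y': [8, 9], 'z': [3, 4]}
`a['x'].append(970)` → a = {'x': [4, 1, 970], 'y': [8, 9]}; b = {'x': [4, 1, 970], 'y': [8, 9], 'z': [3, 4]}
`print(a)` → prints {'x': [4, 1, 970], 'y': [8, 9]}
`print(b)` → prints {'x': [4, 1, 970], 'y': [8, 9], 'z': [3, 4]}

Answer:
{'x': [4, 1, 970], 'y': [8, 9]}
{'x': [4, 1, 970], 'y': [8, 9], 'z': [3, 4]}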